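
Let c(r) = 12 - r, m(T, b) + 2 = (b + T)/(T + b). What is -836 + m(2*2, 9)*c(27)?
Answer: -821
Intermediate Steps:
m(T, b) = -1 (m(T, b) = -2 + (b + T)/(T + b) = -2 + (T + b)/(T + b) = -2 + 1 = -1)
-836 + m(2*2, 9)*c(27) = -836 - (12 - 1*27) = -836 - (12 - 27) = -836 - 1*(-15) = -836 + 15 = -821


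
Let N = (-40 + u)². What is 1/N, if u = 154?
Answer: 1/12996 ≈ 7.6947e-5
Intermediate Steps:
N = 12996 (N = (-40 + 154)² = 114² = 12996)
1/N = 1/12996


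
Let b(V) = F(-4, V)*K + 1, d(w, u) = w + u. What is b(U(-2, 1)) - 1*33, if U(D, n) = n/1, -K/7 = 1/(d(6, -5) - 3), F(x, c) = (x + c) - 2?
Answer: -99/2 ≈ -49.500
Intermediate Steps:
d(w, u) = u + w
F(x, c) = -2 + c + x (F(x, c) = (c + x) - 2 = -2 + c + x)
K = 7/2 (K = -7/((-5 + 6) - 3) = -7/(1 - 3) = -7/(-2) = -7*(-1/2) = 7/2 ≈ 3.5000)
U(D, n) = n (U(D, n) = n*1 = n)
b(V) = -20 + 7*V/2 (b(V) = (-2 + V - 4)*(7/2) + 1 = (-6 + V)*(7/2) + 1 = (-21 + 7*V/2) + 1 = -20 + 7*V/2)
b(U(-2, 1)) - 1*33 = (-20 + (7/2)*1) - 1*33 = (-20 + 7/2) - 33 = -33/2 - 33 = -99/2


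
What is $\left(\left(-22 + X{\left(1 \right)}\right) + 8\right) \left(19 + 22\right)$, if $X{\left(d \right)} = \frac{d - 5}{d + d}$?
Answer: $-656$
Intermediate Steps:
$X{\left(d \right)} = \frac{-5 + d}{2 d}$
$\left(\left(-22 + X{\left(1 \right)}\right) + 8\right) \left(19 + 22\right) = \left(\left(-22 + \frac{-5 + 1}{2 \cdot 1}\right) + 8\right) \left(19 + 22\right) = \left(\left(-22 + \frac{1}{2} \cdot 1 \left(-4\right)\right) + 8\right) 41 = \left(\left(-22 - 2\right) + 8\right) 41 = \left(-24 + 8\right) 41 = \left(-16\right) 41 = -656$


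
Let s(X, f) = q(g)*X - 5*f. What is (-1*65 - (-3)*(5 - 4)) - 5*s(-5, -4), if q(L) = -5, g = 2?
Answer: -287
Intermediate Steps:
s(X, f) = -5*X - 5*f
(-1*65 - (-3)*(5 - 4)) - 5*s(-5, -4) = (-1*65 - (-3)*(5 - 4)) - 5*(-5*(-5) - 5*(-4)) = (-65 - (-3)) - 5*(25 + 20) = (-65 - 1*(-3)) - 5*45 = (-65 + 3) - 225 = -62 - 225 = -287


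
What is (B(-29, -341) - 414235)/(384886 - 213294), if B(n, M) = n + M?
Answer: -414605/171592 ≈ -2.4162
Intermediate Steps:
B(n, M) = M + n
(B(-29, -341) - 414235)/(384886 - 213294) = ((-341 - 29) - 414235)/(384886 - 213294) = (-370 - 414235)/171592 = -414605*1/171592 = -414605/171592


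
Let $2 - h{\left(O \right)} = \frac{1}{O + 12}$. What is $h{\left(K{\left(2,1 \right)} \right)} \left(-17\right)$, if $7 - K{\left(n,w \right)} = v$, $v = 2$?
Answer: $-33$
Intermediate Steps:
$K{\left(n,w \right)} = 5$ ($K{\left(n,w \right)} = 7 - 2 = 5$)
$h{\left(O \right)} = 2 - \frac{1}{12 + O}$ ($h{\left(O \right)} = 2 - \frac{1}{O + 12} = 2 - \frac{1}{12 + O}$)
$h{\left(K{\left(2,1 \right)} \right)} \left(-17\right) = \frac{23 + 2 \cdot 5}{12 + 5} \left(-17\right) = \frac{23 + 10}{17} \left(-17\right) = \frac{1}{17} \cdot 33 \left(-17\right) = \frac{33}{17} \left(-17\right) = -33$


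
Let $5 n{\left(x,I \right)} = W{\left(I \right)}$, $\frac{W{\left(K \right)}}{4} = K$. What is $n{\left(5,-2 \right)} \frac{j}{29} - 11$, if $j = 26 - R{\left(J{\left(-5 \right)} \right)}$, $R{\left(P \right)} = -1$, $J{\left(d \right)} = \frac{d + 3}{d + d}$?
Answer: $- \frac{1811}{145} \approx -12.49$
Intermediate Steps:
$W{\left(K \right)} = 4 K$
$J{\left(d \right)} = \frac{3 + d}{2 d}$
$n{\left(x,I \right)} = \frac{4 I}{5}$
$j = 27$ ($j = 26 - -1 = 26 + 1 = 27$)
$n{\left(5,-2 \right)} \frac{j}{29} - 11 = \frac{4}{5} \left(-2\right) \frac{27}{29} - 11 = - \frac{8 \cdot 27 \cdot \frac{1}{29}}{5} - 11 = \left(- \frac{8}{5}\right) \frac{27}{29} - 11 = - \frac{216}{145} - 11 = - \frac{1811}{145}$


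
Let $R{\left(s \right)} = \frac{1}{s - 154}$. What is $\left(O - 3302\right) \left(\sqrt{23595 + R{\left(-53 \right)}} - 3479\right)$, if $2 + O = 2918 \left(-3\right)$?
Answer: $41949782 - \frac{24116 \sqrt{28083943}}{69} \approx 4.0098 \cdot 10^{7}$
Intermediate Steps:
$O = -8756$ ($O = -2 + 2918 \left(-3\right) = -2 - 8754 = -8756$)
$R{\left(s \right)} = \frac{1}{-154 + s}$
$\left(O - 3302\right) \left(\sqrt{23595 + R{\left(-53 \right)}} - 3479\right) = \left(-8756 - 3302\right) \left(\sqrt{23595 + \frac{1}{-154 - 53}} - 3479\right) = - 12058 \left(\sqrt{23595 + \frac{1}{-207}} - 3479\right) = - 12058 \left(\sqrt{23595 - \frac{1}{207}} - 3479\right) = - 12058 \left(\sqrt{\frac{4884164}{207}} - 3479\right) = - 12058 \left(\frac{2 \sqrt{28083943}}{69} - 3479\right) = - 12058 \left(-3479 + \frac{2 \sqrt{28083943}}{69}\right) = 41949782 - \frac{24116 \sqrt{28083943}}{69}$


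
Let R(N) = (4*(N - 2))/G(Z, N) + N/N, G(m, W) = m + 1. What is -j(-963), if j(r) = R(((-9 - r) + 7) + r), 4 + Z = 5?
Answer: 7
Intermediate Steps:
Z = 1 (Z = -4 + 5 = 1)
G(m, W) = 1 + m
R(N) = -3 + 2*N (R(N) = (4*(N - 2))/(1 + 1) + N/N = (4*(-2 + N))/2 + 1 = (-8 + 4*N)*(½) + 1 = (-4 + 2*N) + 1 = -3 + 2*N)
j(r) = -7 (j(r) = -3 + 2*(((-9 - r) + 7) + r) = -3 + 2*((-2 - r) + r) = -3 + 2*(-2) = -3 - 4 = -7)
-j(-963) = -1*(-7) = 7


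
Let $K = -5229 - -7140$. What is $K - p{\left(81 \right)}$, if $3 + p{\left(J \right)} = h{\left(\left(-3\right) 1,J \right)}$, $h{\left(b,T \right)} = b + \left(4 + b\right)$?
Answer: $1916$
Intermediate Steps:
$K = 1911$ ($K = -5229 + 7140 = 1911$)
$h{\left(b,T \right)} = 4 + 2 b$
$p{\left(J \right)} = -5$ ($p{\left(J \right)} = -3 + \left(4 + 2 \left(\left(-3\right) 1\right)\right) = -3 + \left(4 + 2 \left(-3\right)\right) = -3 + \left(4 - 6\right) = -3 - 2 = -5$)
$K - p{\left(81 \right)} = 1911 - -5 = 1911 + 5 = 1916$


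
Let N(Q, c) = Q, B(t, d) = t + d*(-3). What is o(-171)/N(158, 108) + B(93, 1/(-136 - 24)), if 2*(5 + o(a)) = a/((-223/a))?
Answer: 260934971/2818720 ≈ 92.572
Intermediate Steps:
B(t, d) = t - 3*d
o(a) = -5 - a²/446 (o(a) = -5 + (a/((-223/a)))/2 = -5 + (a*(-a/223))/2 = -5 + (-a²/223)/2 = -5 - a²/446)
o(-171)/N(158, 108) + B(93, 1/(-136 - 24)) = (-5 - 1/446*(-171)²)/158 + (93 - 3/(-136 - 24)) = (-5 - 1/446*29241)*(1/158) + (93 - 3/(-160)) = (-5 - 29241/446)*(1/158) + (93 - 3*(-1/160)) = -31471/446*1/158 + (93 + 3/160) = -31471/70468 + 14883/160 = 260934971/2818720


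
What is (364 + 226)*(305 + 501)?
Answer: 475540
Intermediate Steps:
(364 + 226)*(305 + 501) = 590*806 = 475540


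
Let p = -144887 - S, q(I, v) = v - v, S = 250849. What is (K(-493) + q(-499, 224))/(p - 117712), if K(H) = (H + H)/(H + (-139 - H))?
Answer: -493/35684636 ≈ -1.3815e-5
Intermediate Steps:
K(H) = -2*H/139 (K(H) = (2*H)/(-139) = (2*H)*(-1/139) = -2*H/139)
q(I, v) = 0
p = -395736 (p = -144887 - 1*250849 = -144887 - 250849 = -395736)
(K(-493) + q(-499, 224))/(p - 117712) = (-2/139*(-493) + 0)/(-395736 - 117712) = (986/139 + 0)/(-513448) = (986/139)*(-1/513448) = -493/35684636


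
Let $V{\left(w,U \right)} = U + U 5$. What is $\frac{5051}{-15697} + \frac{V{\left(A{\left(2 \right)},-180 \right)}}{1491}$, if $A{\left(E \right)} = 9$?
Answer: $- \frac{8161267}{7801409} \approx -1.0461$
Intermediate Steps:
$V{\left(w,U \right)} = 6 U$ ($V{\left(w,U \right)} = U + 5 U = 6 U$)
$\frac{5051}{-15697} + \frac{V{\left(A{\left(2 \right)},-180 \right)}}{1491} = \frac{5051}{-15697} + \frac{6 \left(-180\right)}{1491} = 5051 \left(- \frac{1}{15697}\right) - \frac{360}{497} = - \frac{5051}{15697} - \frac{360}{497} = - \frac{8161267}{7801409}$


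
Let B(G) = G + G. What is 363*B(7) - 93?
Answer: 4989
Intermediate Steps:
B(G) = 2*G
363*B(7) - 93 = 363*(2*7) - 93 = 363*14 - 93 = 5082 - 93 = 4989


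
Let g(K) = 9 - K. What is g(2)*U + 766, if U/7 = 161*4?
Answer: 32322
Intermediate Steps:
U = 4508 (U = 7*(161*4) = 7*644 = 4508)
g(2)*U + 766 = (9 - 1*2)*4508 + 766 = (9 - 2)*4508 + 766 = 7*4508 + 766 = 31556 + 766 = 32322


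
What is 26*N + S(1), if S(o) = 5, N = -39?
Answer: -1009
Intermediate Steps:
26*N + S(1) = 26*(-39) + 5 = -1014 + 5 = -1009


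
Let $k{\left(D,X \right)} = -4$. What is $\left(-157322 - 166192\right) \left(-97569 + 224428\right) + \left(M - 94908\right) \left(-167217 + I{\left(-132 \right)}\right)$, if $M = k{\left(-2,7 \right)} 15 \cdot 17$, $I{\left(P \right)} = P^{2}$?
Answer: $-26671319622$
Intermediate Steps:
$M = -1020$ ($M = \left(-4\right) 15 \cdot 17 = \left(-60\right) 17 = -1020$)
$\left(-157322 - 166192\right) \left(-97569 + 224428\right) + \left(M - 94908\right) \left(-167217 + I{\left(-132 \right)}\right) = \left(-157322 - 166192\right) \left(-97569 + 224428\right) + \left(-1020 - 94908\right) \left(-167217 + \left(-132\right)^{2}\right) = \left(-323514\right) 126859 - 95928 \left(-167217 + 17424\right) = -41040662526 - -14369342904 = -41040662526 + 14369342904 = -26671319622$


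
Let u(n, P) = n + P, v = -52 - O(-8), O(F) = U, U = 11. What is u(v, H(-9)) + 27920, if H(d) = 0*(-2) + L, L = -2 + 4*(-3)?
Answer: 27843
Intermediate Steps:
O(F) = 11
L = -14 (L = -2 - 12 = -14)
v = -63 (v = -52 - 1*11 = -52 - 11 = -63)
H(d) = -14 (H(d) = 0*(-2) - 14 = 0 - 14 = -14)
u(n, P) = P + n
u(v, H(-9)) + 27920 = (-14 - 63) + 27920 = -77 + 27920 = 27843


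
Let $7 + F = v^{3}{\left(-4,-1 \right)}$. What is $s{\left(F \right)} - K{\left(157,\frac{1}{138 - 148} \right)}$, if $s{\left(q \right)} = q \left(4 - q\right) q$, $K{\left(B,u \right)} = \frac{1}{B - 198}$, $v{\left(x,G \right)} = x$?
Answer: $\frac{15501076}{41} \approx 3.7808 \cdot 10^{5}$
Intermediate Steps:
$K{\left(B,u \right)} = \frac{1}{-198 + B}$
$F = -71$ ($F = -7 + \left(-4\right)^{3} = -7 - 64 = -71$)
$s{\left(q \right)} = q^{2} \left(4 - q\right)$
$s{\left(F \right)} - K{\left(157,\frac{1}{138 - 148} \right)} = \left(-71\right)^{2} \left(4 - -71\right) - \frac{1}{-198 + 157} = 5041 \left(4 + 71\right) - \frac{1}{-41} = 5041 \cdot 75 - - \frac{1}{41} = 378075 + \frac{1}{41} = \frac{15501076}{41}$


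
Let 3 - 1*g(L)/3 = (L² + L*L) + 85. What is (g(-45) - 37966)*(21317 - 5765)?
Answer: -783229824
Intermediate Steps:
g(L) = -246 - 6*L² (g(L) = 9 - 3*((L² + L*L) + 85) = 9 - 3*((L² + L²) + 85) = 9 - 3*(2*L² + 85) = 9 - 3*(85 + 2*L²) = 9 + (-255 - 6*L²) = -246 - 6*L²)
(g(-45) - 37966)*(21317 - 5765) = ((-246 - 6*(-45)²) - 37966)*(21317 - 5765) = ((-246 - 6*2025) - 37966)*15552 = ((-246 - 12150) - 37966)*15552 = (-12396 - 37966)*15552 = -50362*15552 = -783229824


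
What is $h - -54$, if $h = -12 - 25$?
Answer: $17$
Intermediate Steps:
$h = -37$ ($h = -12 - 25 = -37$)
$h - -54 = -37 - -54 = -37 + 54 = 17$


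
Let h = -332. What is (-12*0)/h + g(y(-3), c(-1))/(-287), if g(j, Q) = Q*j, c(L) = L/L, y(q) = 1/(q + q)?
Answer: 1/1722 ≈ 0.00058072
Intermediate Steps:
y(q) = 1/(2*q)
c(L) = 1
(-12*0)/h + g(y(-3), c(-1))/(-287) = -12*0/(-332) + (1*((1/2)/(-3)))/(-287) = 0*(-1/332) + (1*((1/2)*(-1/3)))*(-1/287) = 0 + (1*(-1/6))*(-1/287) = 0 - 1/6*(-1/287) = 0 + 1/1722 = 1/1722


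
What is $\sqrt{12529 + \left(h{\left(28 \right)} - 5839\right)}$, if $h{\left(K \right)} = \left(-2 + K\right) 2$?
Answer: $\sqrt{6742} \approx 82.11$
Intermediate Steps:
$h{\left(K \right)} = -4 + 2 K$
$\sqrt{12529 + \left(h{\left(28 \right)} - 5839\right)} = \sqrt{12529 + \left(\left(-4 + 2 \cdot 28\right) - 5839\right)} = \sqrt{12529 + \left(\left(-4 + 56\right) - 5839\right)} = \sqrt{12529 + \left(52 - 5839\right)} = \sqrt{12529 - 5787} = \sqrt{6742}$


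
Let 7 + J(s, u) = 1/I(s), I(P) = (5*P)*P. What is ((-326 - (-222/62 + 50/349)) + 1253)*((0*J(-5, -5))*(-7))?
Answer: 0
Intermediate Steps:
I(P) = 5*P²
J(s, u) = -7 + 1/(5*s²)
((-326 - (-222/62 + 50/349)) + 1253)*((0*J(-5, -5))*(-7)) = ((-326 - (-222/62 + 50/349)) + 1253)*((0*(-7 + (⅕)/(-5)²))*(-7)) = ((-326 - (-222*1/62 + 50*(1/349))) + 1253)*((0*(-7 + (⅕)*(1/25)))*(-7)) = ((-326 - (-111/31 + 50/349)) + 1253)*((0*(-7 + 1/125))*(-7)) = ((-326 - 1*(-37189/10819)) + 1253)*((0*(-874/125))*(-7)) = ((-326 + 37189/10819) + 1253)*(0*(-7)) = (-3489805/10819 + 1253)*0 = (10066402/10819)*0 = 0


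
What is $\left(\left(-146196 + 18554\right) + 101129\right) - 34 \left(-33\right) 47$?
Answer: $26221$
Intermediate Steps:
$\left(\left(-146196 + 18554\right) + 101129\right) - 34 \left(-33\right) 47 = \left(-127642 + 101129\right) - \left(-1122\right) 47 = -26513 - -52734 = -26513 + 52734 = 26221$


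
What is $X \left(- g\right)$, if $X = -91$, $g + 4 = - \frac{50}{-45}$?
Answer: $- \frac{2366}{9} \approx -262.89$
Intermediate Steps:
$g = - \frac{26}{9}$ ($g = -4 - \frac{50}{-45} = -4 - - \frac{10}{9} = -4 + \frac{10}{9} = - \frac{26}{9} \approx -2.8889$)
$X \left(- g\right) = - 91 \left(\left(-1\right) \left(- \frac{26}{9}\right)\right) = \left(-91\right) \frac{26}{9} = - \frac{2366}{9}$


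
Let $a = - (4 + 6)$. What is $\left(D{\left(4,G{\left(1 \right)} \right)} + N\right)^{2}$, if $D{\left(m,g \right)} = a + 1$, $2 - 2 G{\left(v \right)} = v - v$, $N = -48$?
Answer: $3249$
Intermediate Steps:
$a = -10$ ($a = \left(-1\right) 10 = -10$)
$G{\left(v \right)} = 1$ ($G{\left(v \right)} = 1 - \frac{v - v}{2} = 1 - 0 = 1 + 0 = 1$)
$D{\left(m,g \right)} = -9$ ($D{\left(m,g \right)} = -10 + 1 = -9$)
$\left(D{\left(4,G{\left(1 \right)} \right)} + N\right)^{2} = \left(-9 - 48\right)^{2} = \left(-57\right)^{2} = 3249$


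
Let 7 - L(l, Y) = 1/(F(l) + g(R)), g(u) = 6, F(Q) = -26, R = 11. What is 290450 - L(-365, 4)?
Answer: 5808859/20 ≈ 2.9044e+5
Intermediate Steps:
L(l, Y) = 141/20 (L(l, Y) = 7 - 1/(-26 + 6) = 7 - 1/(-20) = 7 - 1*(-1/20) = 7 + 1/20 = 141/20)
290450 - L(-365, 4) = 290450 - 1*141/20 = 290450 - 141/20 = 5808859/20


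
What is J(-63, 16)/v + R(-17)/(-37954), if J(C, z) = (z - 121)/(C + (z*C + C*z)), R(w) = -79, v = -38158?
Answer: 74560987/35844156117 ≈ 0.0020801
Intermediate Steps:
J(C, z) = (-121 + z)/(C + 2*C*z) (J(C, z) = (-121 + z)/(C + (C*z + C*z)) = (-121 + z)/(C + 2*C*z))
J(-63, 16)/v + R(-17)/(-37954) = ((-121 + 16)/((-63)*(1 + 2*16)))/(-38158) - 79/(-37954) = -1/63*(-105)/(1 + 32)*(-1/38158) - 79*(-1/37954) = -1/63*(-105)/33*(-1/38158) + 79/37954 = -1/63*1/33*(-105)*(-1/38158) + 79/37954 = (5/99)*(-1/38158) + 79/37954 = -5/3777642 + 79/37954 = 74560987/35844156117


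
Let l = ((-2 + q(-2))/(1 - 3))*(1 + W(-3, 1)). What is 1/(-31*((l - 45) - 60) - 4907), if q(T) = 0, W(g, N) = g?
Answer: -1/1590 ≈ -0.00062893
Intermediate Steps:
l = -2 (l = ((-2 + 0)/(1 - 3))*(1 - 3) = -2/(-2)*(-2) = -2*(-½)*(-2) = 1*(-2) = -2)
1/(-31*((l - 45) - 60) - 4907) = 1/(-31*((-2 - 45) - 60) - 4907) = 1/(-31*(-47 - 60) - 4907) = 1/(-31*(-107) - 4907) = 1/(3317 - 4907) = 1/(-1590) = -1/1590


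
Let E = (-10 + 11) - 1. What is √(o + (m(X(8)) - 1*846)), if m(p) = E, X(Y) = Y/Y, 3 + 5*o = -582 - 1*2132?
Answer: I*√34735/5 ≈ 37.275*I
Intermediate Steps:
o = -2717/5 (o = -⅗ + (-582 - 1*2132)/5 = -⅗ + (-582 - 2132)/5 = -⅗ + (⅕)*(-2714) = -⅗ - 2714/5 = -2717/5 ≈ -543.40)
E = 0 (E = 1 - 1 = 0)
X(Y) = 1
m(p) = 0
√(o + (m(X(8)) - 1*846)) = √(-2717/5 + (0 - 1*846)) = √(-2717/5 + (0 - 846)) = √(-2717/5 - 846) = √(-6947/5) = I*√34735/5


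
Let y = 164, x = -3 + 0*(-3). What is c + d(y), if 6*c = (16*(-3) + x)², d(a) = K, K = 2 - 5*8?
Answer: 791/2 ≈ 395.50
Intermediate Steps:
K = -38 (K = 2 - 40 = -38)
x = -3 (x = -3 + 0 = -3)
d(a) = -38
c = 867/2 (c = (16*(-3) - 3)²/6 = (-48 - 3)²/6 = (⅙)*(-51)² = (⅙)*2601 = 867/2 ≈ 433.50)
c + d(y) = 867/2 - 38 = 791/2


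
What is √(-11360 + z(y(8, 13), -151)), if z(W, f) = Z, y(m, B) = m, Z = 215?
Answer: I*√11145 ≈ 105.57*I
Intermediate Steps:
z(W, f) = 215
√(-11360 + z(y(8, 13), -151)) = √(-11360 + 215) = √(-11145) = I*√11145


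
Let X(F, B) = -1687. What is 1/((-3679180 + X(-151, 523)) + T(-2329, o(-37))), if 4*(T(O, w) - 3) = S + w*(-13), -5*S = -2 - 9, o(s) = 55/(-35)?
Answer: -35/128830042 ≈ -2.7168e-7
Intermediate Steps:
o(s) = -11/7 (o(s) = 55*(-1/35) = -11/7)
S = 11/5 (S = -(-2 - 9)/5 = -⅕*(-11) = 11/5 ≈ 2.2000)
T(O, w) = 71/20 - 13*w/4 (T(O, w) = 3 + (11/5 + w*(-13))/4 = 3 + (11/5 - 13*w)/4 = 3 + (11/20 - 13*w/4) = 71/20 - 13*w/4)
1/((-3679180 + X(-151, 523)) + T(-2329, o(-37))) = 1/((-3679180 - 1687) + (71/20 - 13/4*(-11/7))) = 1/(-3680867 + (71/20 + 143/28)) = 1/(-3680867 + 303/35) = 1/(-128830042/35) = -35/128830042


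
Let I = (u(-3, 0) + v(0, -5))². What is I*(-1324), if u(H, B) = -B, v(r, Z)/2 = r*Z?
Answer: 0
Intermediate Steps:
v(r, Z) = 2*Z*r (v(r, Z) = 2*(r*Z) = 2*(Z*r) = 2*Z*r)
I = 0 (I = (-1*0 + 2*(-5)*0)² = (0 + 0)² = 0² = 0)
I*(-1324) = 0*(-1324) = 0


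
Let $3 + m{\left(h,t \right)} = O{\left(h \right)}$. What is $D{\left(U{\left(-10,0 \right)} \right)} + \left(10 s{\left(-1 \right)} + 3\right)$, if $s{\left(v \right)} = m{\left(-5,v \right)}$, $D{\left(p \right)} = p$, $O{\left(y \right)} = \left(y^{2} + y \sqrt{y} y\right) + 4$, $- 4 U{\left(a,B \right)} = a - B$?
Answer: $\frac{531}{2} + 250 i \sqrt{5} \approx 265.5 + 559.02 i$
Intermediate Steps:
$U{\left(a,B \right)} = - \frac{a}{4} + \frac{B}{4}$ ($U{\left(a,B \right)} = - \frac{a - B}{4} = - \frac{a}{4} + \frac{B}{4}$)
$O{\left(y \right)} = 4 + y^{2} + y^{\frac{5}{2}}$ ($O{\left(y \right)} = \left(y^{2} + y^{\frac{3}{2}} y\right) + 4 = \left(y^{2} + y^{\frac{5}{2}}\right) + 4 = 4 + y^{2} + y^{\frac{5}{2}}$)
$m{\left(h,t \right)} = 1 + h^{2} + h^{\frac{5}{2}}$ ($m{\left(h,t \right)} = -3 + \left(4 + h^{2} + h^{\frac{5}{2}}\right) = 1 + h^{2} + h^{\frac{5}{2}}$)
$s{\left(v \right)} = 26 + 25 i \sqrt{5}$ ($s{\left(v \right)} = 1 + \left(-5\right)^{2} + \left(-5\right)^{\frac{5}{2}} = 1 + 25 + 25 i \sqrt{5} = 26 + 25 i \sqrt{5}$)
$D{\left(U{\left(-10,0 \right)} \right)} + \left(10 s{\left(-1 \right)} + 3\right) = \left(\left(- \frac{1}{4}\right) \left(-10\right) + \frac{1}{4} \cdot 0\right) + \left(10 \left(26 + 25 i \sqrt{5}\right) + 3\right) = \left(\frac{5}{2} + 0\right) + \left(\left(260 + 250 i \sqrt{5}\right) + 3\right) = \frac{5}{2} + \left(263 + 250 i \sqrt{5}\right) = \frac{531}{2} + 250 i \sqrt{5}$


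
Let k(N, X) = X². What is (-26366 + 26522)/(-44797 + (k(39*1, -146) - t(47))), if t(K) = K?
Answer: -39/5882 ≈ -0.0066304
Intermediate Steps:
(-26366 + 26522)/(-44797 + (k(39*1, -146) - t(47))) = (-26366 + 26522)/(-44797 + ((-146)² - 1*47)) = 156/(-44797 + (21316 - 47)) = 156/(-44797 + 21269) = 156/(-23528) = 156*(-1/23528) = -39/5882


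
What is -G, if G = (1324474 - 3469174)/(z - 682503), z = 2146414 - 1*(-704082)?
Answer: 2144700/2167993 ≈ 0.98926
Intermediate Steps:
z = 2850496 (z = 2146414 + 704082 = 2850496)
G = -2144700/2167993 (G = (1324474 - 3469174)/(2850496 - 682503) = -2144700/2167993 ≈ -0.98926)
-G = -1*(-2144700/2167993) = 2144700/2167993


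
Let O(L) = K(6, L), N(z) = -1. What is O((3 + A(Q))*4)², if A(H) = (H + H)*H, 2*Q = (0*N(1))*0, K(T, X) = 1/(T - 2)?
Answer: 1/16 ≈ 0.062500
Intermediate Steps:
K(T, X) = 1/(-2 + T)
Q = 0 (Q = ((0*(-1))*0)/2 = (0*0)/2 = (½)*0 = 0)
A(H) = 2*H² (A(H) = (2*H)*H = 2*H²)
O(L) = ¼ (O(L) = 1/(-2 + 6) = 1/4 = ¼)
O((3 + A(Q))*4)² = (¼)² = 1/16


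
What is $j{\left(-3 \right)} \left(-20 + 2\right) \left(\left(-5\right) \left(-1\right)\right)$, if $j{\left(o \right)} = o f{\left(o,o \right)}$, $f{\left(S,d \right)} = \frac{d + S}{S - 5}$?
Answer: $\frac{405}{2} \approx 202.5$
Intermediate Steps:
$f{\left(S,d \right)} = \frac{S + d}{-5 + S}$
$j{\left(o \right)} = \frac{2 o^{2}}{-5 + o}$ ($j{\left(o \right)} = o \frac{o + o}{-5 + o} = o \frac{2 o}{-5 + o} = \frac{2 o^{2}}{-5 + o}$)
$j{\left(-3 \right)} \left(-20 + 2\right) \left(\left(-5\right) \left(-1\right)\right) = \frac{2 \left(-3\right)^{2}}{-5 - 3} \left(-20 + 2\right) \left(\left(-5\right) \left(-1\right)\right) = 2 \cdot 9 \frac{1}{-8} \left(\left(-18\right) 5\right) = 2 \cdot 9 \left(- \frac{1}{8}\right) \left(-90\right) = \left(- \frac{9}{4}\right) \left(-90\right) = \frac{405}{2}$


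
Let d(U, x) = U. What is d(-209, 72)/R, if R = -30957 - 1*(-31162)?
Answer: -209/205 ≈ -1.0195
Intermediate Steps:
R = 205 (R = -30957 + 31162 = 205)
d(-209, 72)/R = -209/205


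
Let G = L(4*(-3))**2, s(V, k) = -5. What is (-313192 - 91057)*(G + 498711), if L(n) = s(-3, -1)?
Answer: -201613529264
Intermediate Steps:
L(n) = -5
G = 25 (G = (-5)**2 = 25)
(-313192 - 91057)*(G + 498711) = (-313192 - 91057)*(25 + 498711) = -404249*498736 = -201613529264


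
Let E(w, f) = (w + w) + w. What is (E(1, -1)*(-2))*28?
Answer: -168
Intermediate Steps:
E(w, f) = 3*w (E(w, f) = 2*w + w = 3*w)
(E(1, -1)*(-2))*28 = ((3*1)*(-2))*28 = (3*(-2))*28 = -6*28 = -168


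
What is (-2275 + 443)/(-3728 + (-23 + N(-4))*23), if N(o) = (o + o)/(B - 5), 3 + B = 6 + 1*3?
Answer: 1832/4441 ≈ 0.41252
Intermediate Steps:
B = 6 (B = -3 + (6 + 1*3) = -3 + (6 + 3) = -3 + 9 = 6)
N(o) = 2*o (N(o) = (o + o)/(6 - 5) = (2*o)/1 = (2*o)*1 = 2*o)
(-2275 + 443)/(-3728 + (-23 + N(-4))*23) = (-2275 + 443)/(-3728 + (-23 + 2*(-4))*23) = -1832/(-3728 + (-23 - 8)*23) = -1832/(-3728 - 31*23) = -1832/(-3728 - 713) = -1832/(-4441) = -1832*(-1/4441) = 1832/4441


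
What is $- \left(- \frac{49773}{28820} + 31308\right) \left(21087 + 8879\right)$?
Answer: $- \frac{13518363609621}{14410} \approx -9.3812 \cdot 10^{8}$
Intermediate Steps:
$- \left(- \frac{49773}{28820} + 31308\right) \left(21087 + 8879\right) = - \left(\left(-49773\right) \frac{1}{28820} + 31308\right) 29966 = - \left(- \frac{49773}{28820} + 31308\right) 29966 = - \frac{902246787 \cdot 29966}{28820} = \left(-1\right) \frac{13518363609621}{14410} = - \frac{13518363609621}{14410}$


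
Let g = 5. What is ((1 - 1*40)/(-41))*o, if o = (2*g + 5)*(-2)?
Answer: -1170/41 ≈ -28.537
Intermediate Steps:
o = -30 (o = (2*5 + 5)*(-2) = (10 + 5)*(-2) = 15*(-2) = -30)
((1 - 1*40)/(-41))*o = ((1 - 1*40)/(-41))*(-30) = ((1 - 40)*(-1/41))*(-30) = -39*(-1/41)*(-30) = (39/41)*(-30) = -1170/41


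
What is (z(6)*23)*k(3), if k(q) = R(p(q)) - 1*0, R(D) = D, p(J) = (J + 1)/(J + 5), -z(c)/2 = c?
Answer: -138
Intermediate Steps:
z(c) = -2*c
p(J) = (1 + J)/(5 + J)
k(q) = (1 + q)/(5 + q) (k(q) = (1 + q)/(5 + q) - 1*0 = (1 + q)/(5 + q) + 0 = (1 + q)/(5 + q))
(z(6)*23)*k(3) = (-2*6*23)*((1 + 3)/(5 + 3)) = (-12*23)*(4/8) = -69*4/2 = -276*1/2 = -138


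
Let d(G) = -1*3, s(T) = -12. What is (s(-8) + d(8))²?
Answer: 225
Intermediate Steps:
d(G) = -3
(s(-8) + d(8))² = (-12 - 3)² = (-15)² = 225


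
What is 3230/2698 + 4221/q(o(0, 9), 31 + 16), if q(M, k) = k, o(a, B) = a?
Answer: 303686/3337 ≈ 91.006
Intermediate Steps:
3230/2698 + 4221/q(o(0, 9), 31 + 16) = 3230/2698 + 4221/(31 + 16) = 3230*(1/2698) + 4221/47 = 85/71 + 4221*(1/47) = 85/71 + 4221/47 = 303686/3337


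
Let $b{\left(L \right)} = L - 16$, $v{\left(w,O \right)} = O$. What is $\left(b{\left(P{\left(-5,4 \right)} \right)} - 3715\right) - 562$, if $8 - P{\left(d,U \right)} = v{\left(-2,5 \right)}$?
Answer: $-4290$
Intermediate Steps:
$P{\left(d,U \right)} = 3$ ($P{\left(d,U \right)} = 8 - 5 = 3$)
$b{\left(L \right)} = -16 + L$
$\left(b{\left(P{\left(-5,4 \right)} \right)} - 3715\right) - 562 = \left(\left(-16 + 3\right) - 3715\right) - 562 = \left(-13 - 3715\right) - 562 = -3728 - 562 = -4290$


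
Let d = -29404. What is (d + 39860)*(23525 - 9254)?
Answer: 149217576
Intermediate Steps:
(d + 39860)*(23525 - 9254) = (-29404 + 39860)*(23525 - 9254) = 10456*14271 = 149217576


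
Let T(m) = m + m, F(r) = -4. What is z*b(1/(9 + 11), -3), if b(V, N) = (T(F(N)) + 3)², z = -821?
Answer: -20525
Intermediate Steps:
T(m) = 2*m
b(V, N) = 25 (b(V, N) = (2*(-4) + 3)² = (-8 + 3)² = (-5)² = 25)
z*b(1/(9 + 11), -3) = -821*25 = -20525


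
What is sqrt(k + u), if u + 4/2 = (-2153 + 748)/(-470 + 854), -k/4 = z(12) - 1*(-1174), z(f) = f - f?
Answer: I*sqrt(10832622)/48 ≈ 68.569*I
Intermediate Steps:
z(f) = 0
k = -4696 (k = -4*(0 - 1*(-1174)) = -4*(0 + 1174) = -4*1174 = -4696)
u = -2173/384 (u = -2 + (-2153 + 748)/(-470 + 854) = -2 - 1405/384 = -2173/384 ≈ -5.6589)
sqrt(k + u) = sqrt(-4696 - 2173/384) = sqrt(-1805437/384) = I*sqrt(10832622)/48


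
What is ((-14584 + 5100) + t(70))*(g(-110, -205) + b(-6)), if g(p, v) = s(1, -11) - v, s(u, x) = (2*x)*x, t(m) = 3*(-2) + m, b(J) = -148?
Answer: -2816580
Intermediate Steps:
t(m) = -6 + m
s(u, x) = 2*x**2
g(p, v) = 242 - v (g(p, v) = 2*(-11)**2 - v = 2*121 - v = 242 - v)
((-14584 + 5100) + t(70))*(g(-110, -205) + b(-6)) = ((-14584 + 5100) + (-6 + 70))*((242 - 1*(-205)) - 148) = (-9484 + 64)*((242 + 205) - 148) = -9420*(447 - 148) = -9420*299 = -2816580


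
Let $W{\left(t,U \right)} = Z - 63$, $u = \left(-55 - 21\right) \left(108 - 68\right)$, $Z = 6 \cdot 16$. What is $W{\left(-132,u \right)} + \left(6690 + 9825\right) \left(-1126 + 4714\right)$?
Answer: $59255853$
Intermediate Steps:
$Z = 96$
$u = -3040$ ($u = \left(-55 - 21\right) 40 = \left(-76\right) 40 = -3040$)
$W{\left(t,U \right)} = 33$ ($W{\left(t,U \right)} = 96 - 63 = 33$)
$W{\left(-132,u \right)} + \left(6690 + 9825\right) \left(-1126 + 4714\right) = 33 + \left(6690 + 9825\right) \left(-1126 + 4714\right) = 33 + 16515 \cdot 3588 = 33 + 59255820 = 59255853$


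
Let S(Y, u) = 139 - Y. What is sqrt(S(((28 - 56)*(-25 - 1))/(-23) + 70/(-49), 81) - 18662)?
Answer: I*sqrt(479277197)/161 ≈ 135.98*I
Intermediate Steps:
sqrt(S(((28 - 56)*(-25 - 1))/(-23) + 70/(-49), 81) - 18662) = sqrt((139 - (((28 - 56)*(-25 - 1))/(-23) + 70/(-49))) - 18662) = sqrt((139 - (-28*(-26)*(-1/23) + 70*(-1/49))) - 18662) = sqrt((139 - (728*(-1/23) - 10/7)) - 18662) = sqrt((139 - (-728/23 - 10/7)) - 18662) = sqrt((139 - 1*(-5326/161)) - 18662) = sqrt((139 + 5326/161) - 18662) = sqrt(27705/161 - 18662) = sqrt(-2976877/161) = I*sqrt(479277197)/161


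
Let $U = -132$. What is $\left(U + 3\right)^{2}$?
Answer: $16641$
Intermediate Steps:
$\left(U + 3\right)^{2} = \left(-132 + 3\right)^{2} = \left(-129\right)^{2} = 16641$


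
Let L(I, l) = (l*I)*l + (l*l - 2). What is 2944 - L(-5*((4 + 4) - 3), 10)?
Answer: 5346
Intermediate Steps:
L(I, l) = -2 + l**2 + I*l**2 (L(I, l) = (I*l)*l + (l**2 - 2) = I*l**2 + (-2 + l**2) = -2 + l**2 + I*l**2)
2944 - L(-5*((4 + 4) - 3), 10) = 2944 - (-2 + 10**2 - 5*((4 + 4) - 3)*10**2) = 2944 - (-2 + 100 - 5*(8 - 3)*100) = 2944 - (-2 + 100 - 5*5*100) = 2944 - (-2 + 100 - 25*100) = 2944 - (-2 + 100 - 2500) = 2944 - 1*(-2402) = 2944 + 2402 = 5346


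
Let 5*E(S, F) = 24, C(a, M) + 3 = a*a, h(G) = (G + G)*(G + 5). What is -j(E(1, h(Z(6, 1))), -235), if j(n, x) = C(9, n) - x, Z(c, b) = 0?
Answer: -313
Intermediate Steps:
h(G) = 2*G*(5 + G) (h(G) = (2*G)*(5 + G) = 2*G*(5 + G))
C(a, M) = -3 + a² (C(a, M) = -3 + a*a = -3 + a²)
E(S, F) = 24/5 (E(S, F) = (⅕)*24 = 24/5)
j(n, x) = 78 - x (j(n, x) = (-3 + 9²) - x = (-3 + 81) - x = 78 - x)
-j(E(1, h(Z(6, 1))), -235) = -(78 - 1*(-235)) = -(78 + 235) = -1*313 = -313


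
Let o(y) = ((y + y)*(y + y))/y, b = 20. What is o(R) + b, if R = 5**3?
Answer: 520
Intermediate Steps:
R = 125
o(y) = 4*y (o(y) = ((2*y)*(2*y))/y = (4*y**2)/y = 4*y)
o(R) + b = 4*125 + 20 = 500 + 20 = 520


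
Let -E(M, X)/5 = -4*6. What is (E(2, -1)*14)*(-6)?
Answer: -10080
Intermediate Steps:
E(M, X) = 120 (E(M, X) = -(-20)*6 = -5*(-24) = 120)
(E(2, -1)*14)*(-6) = (120*14)*(-6) = 1680*(-6) = -10080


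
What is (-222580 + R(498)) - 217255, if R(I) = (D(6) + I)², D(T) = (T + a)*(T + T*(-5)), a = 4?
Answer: -373271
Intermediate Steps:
D(T) = -4*T*(4 + T) (D(T) = (T + 4)*(T + T*(-5)) = (4 + T)*(T - 5*T) = (4 + T)*(-4*T) = -4*T*(4 + T))
R(I) = (-240 + I)² (R(I) = (-4*6*(4 + 6) + I)² = (-4*6*10 + I)² = (-240 + I)²)
(-222580 + R(498)) - 217255 = (-222580 + (-240 + 498)²) - 217255 = (-222580 + 258²) - 217255 = (-222580 + 66564) - 217255 = -156016 - 217255 = -373271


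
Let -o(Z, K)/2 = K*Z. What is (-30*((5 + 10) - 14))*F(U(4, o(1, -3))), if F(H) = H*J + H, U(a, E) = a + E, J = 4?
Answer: -1500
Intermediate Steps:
o(Z, K) = -2*K*Z
U(a, E) = E + a
F(H) = 5*H (F(H) = H*4 + H = 4*H + H = 5*H)
(-30*((5 + 10) - 14))*F(U(4, o(1, -3))) = (-30*((5 + 10) - 14))*(5*(-2*(-3)*1 + 4)) = (-30*(15 - 14))*(5*(6 + 4)) = (-30*1)*(5*10) = -30*50 = -1500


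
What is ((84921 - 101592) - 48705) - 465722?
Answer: -531098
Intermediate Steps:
((84921 - 101592) - 48705) - 465722 = (-16671 - 48705) - 465722 = -65376 - 465722 = -531098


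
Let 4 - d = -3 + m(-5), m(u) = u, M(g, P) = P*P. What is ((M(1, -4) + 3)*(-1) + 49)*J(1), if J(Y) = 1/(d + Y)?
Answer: 30/13 ≈ 2.3077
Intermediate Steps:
M(g, P) = P²
d = 12 (d = 4 - (-3 - 5) = 4 - 1*(-8) = 4 + 8 = 12)
J(Y) = 1/(12 + Y)
((M(1, -4) + 3)*(-1) + 49)*J(1) = (((-4)² + 3)*(-1) + 49)/(12 + 1) = ((16 + 3)*(-1) + 49)/13 = (19*(-1) + 49)*(1/13) = (-19 + 49)*(1/13) = 30*(1/13) = 30/13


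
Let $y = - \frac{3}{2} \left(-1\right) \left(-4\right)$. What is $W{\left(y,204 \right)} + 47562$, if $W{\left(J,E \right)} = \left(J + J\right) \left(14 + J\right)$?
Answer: $47466$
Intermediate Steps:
$y = -6$ ($y = \left(-3\right) \frac{1}{2} \left(-1\right) \left(-4\right) = \left(- \frac{3}{2}\right) \left(-1\right) \left(-4\right) = \frac{3}{2} \left(-4\right) = -6$)
$W{\left(J,E \right)} = 2 J \left(14 + J\right)$
$W{\left(y,204 \right)} + 47562 = 2 \left(-6\right) \left(14 - 6\right) + 47562 = 2 \left(-6\right) 8 + 47562 = -96 + 47562 = 47466$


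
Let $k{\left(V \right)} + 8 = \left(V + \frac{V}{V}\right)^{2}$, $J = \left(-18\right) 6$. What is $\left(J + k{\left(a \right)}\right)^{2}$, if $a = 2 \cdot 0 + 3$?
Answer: $10000$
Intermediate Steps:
$a = 3$ ($a = 0 + 3 = 3$)
$J = -108$
$k{\left(V \right)} = -8 + \left(1 + V\right)^{2}$ ($k{\left(V \right)} = -8 + \left(V + \frac{V}{V}\right)^{2} = -8 + \left(V + 1\right)^{2} = -8 + \left(1 + V\right)^{2}$)
$\left(J + k{\left(a \right)}\right)^{2} = \left(-108 - \left(8 - \left(1 + 3\right)^{2}\right)\right)^{2} = \left(-108 - \left(8 - 4^{2}\right)\right)^{2} = \left(-108 + \left(-8 + 16\right)\right)^{2} = \left(-108 + 8\right)^{2} = \left(-100\right)^{2} = 10000$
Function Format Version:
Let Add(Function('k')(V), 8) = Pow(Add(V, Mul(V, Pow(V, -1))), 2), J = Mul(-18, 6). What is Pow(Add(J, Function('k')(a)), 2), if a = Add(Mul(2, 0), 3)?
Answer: 10000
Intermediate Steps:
a = 3 (a = Add(0, 3) = 3)
J = -108
Function('k')(V) = Add(-8, Pow(Add(1, V), 2)) (Function('k')(V) = Add(-8, Pow(Add(V, Mul(V, Pow(V, -1))), 2)) = Add(-8, Pow(Add(V, 1), 2)) = Add(-8, Pow(Add(1, V), 2)))
Pow(Add(J, Function('k')(a)), 2) = Pow(Add(-108, Add(-8, Pow(Add(1, 3), 2))), 2) = Pow(Add(-108, Add(-8, Pow(4, 2))), 2) = Pow(Add(-108, Add(-8, 16)), 2) = Pow(Add(-108, 8), 2) = Pow(-100, 2) = 10000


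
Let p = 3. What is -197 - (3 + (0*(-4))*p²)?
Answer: -200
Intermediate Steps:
-197 - (3 + (0*(-4))*p²) = -197 - (3 + (0*(-4))*3²) = -197 - (3 + 0*9) = -197 - (3 + 0) = -197 - 1*3 = -197 - 3 = -200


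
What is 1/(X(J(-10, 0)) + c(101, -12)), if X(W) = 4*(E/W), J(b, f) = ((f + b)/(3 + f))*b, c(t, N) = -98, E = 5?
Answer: -5/487 ≈ -0.010267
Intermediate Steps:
J(b, f) = b*(b + f)/(3 + f) (J(b, f) = ((b + f)/(3 + f))*b = b*(b + f)/(3 + f))
X(W) = 20/W (X(W) = 4*(5/W) = 20/W)
1/(X(J(-10, 0)) + c(101, -12)) = 1/(20/((-10*(-10 + 0)/(3 + 0))) - 98) = 1/(20/((-10*(-10)/3)) - 98) = 1/(20/((-10*⅓*(-10))) - 98) = 1/(20/(100/3) - 98) = 1/(20*(3/100) - 98) = 1/(⅗ - 98) = 1/(-487/5) = -5/487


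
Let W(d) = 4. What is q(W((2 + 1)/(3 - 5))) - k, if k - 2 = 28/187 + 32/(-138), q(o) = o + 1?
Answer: 39769/12903 ≈ 3.0822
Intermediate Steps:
q(o) = 1 + o
k = 24746/12903 (k = 2 + (28/187 + 32/(-138)) = 2 + (28*(1/187) + 32*(-1/138)) = 2 + (28/187 - 16/69) = 2 - 1060/12903 = 24746/12903 ≈ 1.9178)
q(W((2 + 1)/(3 - 5))) - k = (1 + 4) - 1*24746/12903 = 5 - 24746/12903 = 39769/12903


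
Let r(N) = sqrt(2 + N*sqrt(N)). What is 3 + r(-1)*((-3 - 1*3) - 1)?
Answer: 3 - 7*sqrt(2 - I) ≈ -7.1874 + 2.4049*I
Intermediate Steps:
r(N) = sqrt(2 + N**(3/2))
3 + r(-1)*((-3 - 1*3) - 1) = 3 + sqrt(2 + (-1)**(3/2))*((-3 - 1*3) - 1) = 3 + sqrt(2 - I)*((-3 - 3) - 1) = 3 + sqrt(2 - I)*(-6 - 1) = 3 + sqrt(2 - I)*(-7) = 3 - 7*sqrt(2 - I)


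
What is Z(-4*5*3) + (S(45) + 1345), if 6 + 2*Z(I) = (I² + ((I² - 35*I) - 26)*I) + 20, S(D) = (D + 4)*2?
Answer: -166970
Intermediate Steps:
S(D) = 8 + 2*D (S(D) = (4 + D)*2 = 8 + 2*D)
Z(I) = 7 + I²/2 + I*(-26 + I² - 35*I)/2 (Z(I) = -3 + ((I² + ((I² - 35*I) - 26)*I) + 20)/2 = -3 + ((I² + (-26 + I² - 35*I)*I) + 20)/2 = -3 + ((I² + I*(-26 + I² - 35*I)) + 20)/2 = -3 + (20 + I² + I*(-26 + I² - 35*I))/2 = -3 + (10 + I²/2 + I*(-26 + I² - 35*I)/2) = 7 + I²/2 + I*(-26 + I² - 35*I)/2)
Z(-4*5*3) + (S(45) + 1345) = (7 + (-4*5*3)³/2 - 17*(-4*5*3)² - 13*(-4*5)*3) + ((8 + 2*45) + 1345) = (7 + (-20*3)³/2 - 17*(-20*3)² - (-260)*3) + ((8 + 90) + 1345) = (7 + (½)*(-60)³ - 17*(-60)² - 13*(-60)) + (98 + 1345) = (7 + (½)*(-216000) - 17*3600 + 780) + 1443 = (7 - 108000 - 61200 + 780) + 1443 = -168413 + 1443 = -166970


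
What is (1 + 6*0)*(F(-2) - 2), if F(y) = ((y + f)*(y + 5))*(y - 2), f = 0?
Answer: 22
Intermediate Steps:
F(y) = y*(-2 + y)*(5 + y) (F(y) = ((y + 0)*(y + 5))*(y - 2) = (y*(5 + y))*(-2 + y) = y*(-2 + y)*(5 + y))
(1 + 6*0)*(F(-2) - 2) = (1 + 6*0)*(-2*(-10 + (-2)**2 + 3*(-2)) - 2) = (1 + 0)*(-2*(-10 + 4 - 6) - 2) = 1*(-2*(-12) - 2) = 1*(24 - 2) = 1*22 = 22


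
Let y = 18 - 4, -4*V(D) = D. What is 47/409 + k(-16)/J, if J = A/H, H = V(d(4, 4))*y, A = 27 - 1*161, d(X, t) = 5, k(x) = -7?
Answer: -87609/109612 ≈ -0.79926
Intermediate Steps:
V(D) = -D/4
A = -134 (A = 27 - 161 = -134)
y = 14
H = -35/2 (H = -¼*5*14 = -5/4*14 = -35/2 ≈ -17.500)
J = 268/35 (J = -134/(-35/2) = -134*(-2/35) = 268/35 ≈ 7.6571)
47/409 + k(-16)/J = 47/409 - 7/268/35 = 47*(1/409) - 7*35/268 = 47/409 - 245/268 = -87609/109612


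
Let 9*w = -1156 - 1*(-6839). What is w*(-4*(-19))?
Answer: 431908/9 ≈ 47990.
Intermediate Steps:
w = 5683/9 (w = (-1156 - 1*(-6839))/9 = (-1156 + 6839)/9 = (⅑)*5683 = 5683/9 ≈ 631.44)
w*(-4*(-19)) = 5683*(-4*(-19))/9 = (5683/9)*76 = 431908/9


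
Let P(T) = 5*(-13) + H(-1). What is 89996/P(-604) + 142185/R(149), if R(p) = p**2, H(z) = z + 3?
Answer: -1989043541/1398663 ≈ -1422.1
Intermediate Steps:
H(z) = 3 + z
P(T) = -63 (P(T) = 5*(-13) + (3 - 1) = -65 + 2 = -63)
89996/P(-604) + 142185/R(149) = 89996/(-63) + 142185/(149**2) = 89996*(-1/63) + 142185/22201 = -89996/63 + 142185*(1/22201) = -89996/63 + 142185/22201 = -1989043541/1398663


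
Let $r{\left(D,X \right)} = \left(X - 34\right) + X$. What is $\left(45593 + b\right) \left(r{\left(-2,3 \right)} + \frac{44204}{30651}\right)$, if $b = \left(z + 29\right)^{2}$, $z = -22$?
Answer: $- \frac{12384561136}{10217} \approx -1.2122 \cdot 10^{6}$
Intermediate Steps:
$b = 49$ ($b = \left(-22 + 29\right)^{2} = 7^{2} = 49$)
$r{\left(D,X \right)} = -34 + 2 X$ ($r{\left(D,X \right)} = \left(-34 + X\right) + X = -34 + 2 X$)
$\left(45593 + b\right) \left(r{\left(-2,3 \right)} + \frac{44204}{30651}\right) = \left(45593 + 49\right) \left(\left(-34 + 2 \cdot 3\right) + \frac{44204}{30651}\right) = 45642 \left(\left(-34 + 6\right) + 44204 \cdot \frac{1}{30651}\right) = 45642 \left(-28 + \frac{44204}{30651}\right) = 45642 \left(- \frac{814024}{30651}\right) = - \frac{12384561136}{10217}$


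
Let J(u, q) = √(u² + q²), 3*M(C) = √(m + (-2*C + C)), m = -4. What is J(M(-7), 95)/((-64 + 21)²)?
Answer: 2*√20307/5547 ≈ 0.051380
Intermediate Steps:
M(C) = √(-4 - C)/3 (M(C) = √(-4 + (-2*C + C))/3 = √(-4 - C)/3)
J(u, q) = √(q² + u²)
J(M(-7), 95)/((-64 + 21)²) = √(95² + (√(-4 - 1*(-7))/3)²)/((-64 + 21)²) = √(9025 + (√(-4 + 7)/3)²)/((-43)²) = √(9025 + (√3/3)²)/1849 = √(9025 + ⅓)*(1/1849) = √(27076/3)*(1/1849) = (2*√20307/3)*(1/1849) = 2*√20307/5547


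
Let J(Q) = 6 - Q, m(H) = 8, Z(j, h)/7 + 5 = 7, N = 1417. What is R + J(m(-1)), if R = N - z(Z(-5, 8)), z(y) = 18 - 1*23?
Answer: 1420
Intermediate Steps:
Z(j, h) = 14 (Z(j, h) = -35 + 7*7 = -35 + 49 = 14)
z(y) = -5 (z(y) = 18 - 23 = -5)
R = 1422 (R = 1417 - 1*(-5) = 1417 + 5 = 1422)
R + J(m(-1)) = 1422 + (6 - 1*8) = 1422 + (6 - 8) = 1422 - 2 = 1420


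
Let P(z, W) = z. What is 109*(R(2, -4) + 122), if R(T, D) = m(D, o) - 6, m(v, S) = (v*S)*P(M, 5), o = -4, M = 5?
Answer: 21364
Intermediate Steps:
m(v, S) = 5*S*v (m(v, S) = (v*S)*5 = (S*v)*5 = 5*S*v)
R(T, D) = -6 - 20*D (R(T, D) = 5*(-4)*D - 6 = -20*D - 6 = -6 - 20*D)
109*(R(2, -4) + 122) = 109*((-6 - 20*(-4)) + 122) = 109*((-6 + 80) + 122) = 109*(74 + 122) = 109*196 = 21364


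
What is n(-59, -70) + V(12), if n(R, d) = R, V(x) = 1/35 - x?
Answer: -2484/35 ≈ -70.971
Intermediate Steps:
V(x) = 1/35 - x
n(-59, -70) + V(12) = -59 + (1/35 - 1*12) = -59 + (1/35 - 12) = -59 - 419/35 = -2484/35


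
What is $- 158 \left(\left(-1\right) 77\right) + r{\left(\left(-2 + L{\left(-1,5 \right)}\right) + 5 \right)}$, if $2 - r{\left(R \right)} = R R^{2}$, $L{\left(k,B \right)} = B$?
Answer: $11656$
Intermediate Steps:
$r{\left(R \right)} = 2 - R^{3}$ ($r{\left(R \right)} = 2 - R R^{2} = 2 - R^{3}$)
$- 158 \left(\left(-1\right) 77\right) + r{\left(\left(-2 + L{\left(-1,5 \right)}\right) + 5 \right)} = - 158 \left(\left(-1\right) 77\right) + \left(2 - \left(\left(-2 + 5\right) + 5\right)^{3}\right) = \left(-158\right) \left(-77\right) + \left(2 - \left(3 + 5\right)^{3}\right) = 12166 + \left(2 - 8^{3}\right) = 12166 + \left(2 - 512\right) = 12166 - 510 = 11656$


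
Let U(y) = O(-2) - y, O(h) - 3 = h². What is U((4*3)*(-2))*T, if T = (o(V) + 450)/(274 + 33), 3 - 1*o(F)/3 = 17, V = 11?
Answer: 12648/307 ≈ 41.199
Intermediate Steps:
o(F) = -42 (o(F) = 9 - 3*17 = 9 - 51 = -42)
T = 408/307 (T = (-42 + 450)/(274 + 33) = 408/307 ≈ 1.3290)
O(h) = 3 + h²
U(y) = 7 - y (U(y) = (3 + (-2)²) - y = (3 + 4) - y = 7 - y)
U((4*3)*(-2))*T = (7 - 4*3*(-2))*(408/307) = (7 - 12*(-2))*(408/307) = (7 - 1*(-24))*(408/307) = (7 + 24)*(408/307) = 31*(408/307) = 12648/307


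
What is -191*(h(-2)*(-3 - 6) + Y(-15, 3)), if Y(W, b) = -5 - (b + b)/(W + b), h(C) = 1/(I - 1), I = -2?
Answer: 573/2 ≈ 286.50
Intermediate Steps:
h(C) = -⅓ (h(C) = 1/(-2 - 1) = 1/(-3) = -⅓)
Y(W, b) = -5 - 2*b/(W + b)
-191*(h(-2)*(-3 - 6) + Y(-15, 3)) = -191*(-(-3 - 6)/3 + (-7*3 - 5*(-15))/(-15 + 3)) = -191*(-⅓*(-9) + (-21 + 75)/(-12)) = -191*(3 - 1/12*54) = -191*(3 - 9/2) = -191*(-3/2) = 573/2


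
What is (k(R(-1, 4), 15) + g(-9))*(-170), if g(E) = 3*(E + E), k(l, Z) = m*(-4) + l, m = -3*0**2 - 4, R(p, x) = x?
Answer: 5780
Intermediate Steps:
m = -4 (m = -3*0 - 4 = 0 - 4 = -4)
k(l, Z) = 16 + l (k(l, Z) = -4*(-4) + l = 16 + l)
g(E) = 6*E (g(E) = 3*(2*E) = 6*E)
(k(R(-1, 4), 15) + g(-9))*(-170) = ((16 + 4) + 6*(-9))*(-170) = (20 - 54)*(-170) = -34*(-170) = 5780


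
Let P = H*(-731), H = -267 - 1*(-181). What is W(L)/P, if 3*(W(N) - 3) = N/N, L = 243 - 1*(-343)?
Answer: 5/94299 ≈ 5.3023e-5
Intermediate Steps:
H = -86 (H = -267 + 181 = -86)
L = 586 (L = 243 + 343 = 586)
P = 62866 (P = -86*(-731) = 62866)
W(N) = 10/3 (W(N) = 3 + (N/N)/3 = 3 + (⅓)*1 = 3 + ⅓ = 10/3)
W(L)/P = (10/3)/62866 = (10/3)*(1/62866) = 5/94299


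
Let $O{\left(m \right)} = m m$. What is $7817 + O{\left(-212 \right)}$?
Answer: $52761$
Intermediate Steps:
$O{\left(m \right)} = m^{2}$
$7817 + O{\left(-212 \right)} = 7817 + \left(-212\right)^{2} = 7817 + 44944 = 52761$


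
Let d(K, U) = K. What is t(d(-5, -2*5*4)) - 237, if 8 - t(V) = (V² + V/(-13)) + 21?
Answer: -3580/13 ≈ -275.38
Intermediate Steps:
t(V) = -13 - V² + V/13 (t(V) = 8 - ((V² + V/(-13)) + 21) = 8 - ((V² - V/13) + 21) = 8 - (21 + V² - V/13) = 8 + (-21 - V² + V/13) = -13 - V² + V/13)
t(d(-5, -2*5*4)) - 237 = (-13 - 1*(-5)² + (1/13)*(-5)) - 237 = (-13 - 1*25 - 5/13) - 237 = (-13 - 25 - 5/13) - 237 = -499/13 - 237 = -3580/13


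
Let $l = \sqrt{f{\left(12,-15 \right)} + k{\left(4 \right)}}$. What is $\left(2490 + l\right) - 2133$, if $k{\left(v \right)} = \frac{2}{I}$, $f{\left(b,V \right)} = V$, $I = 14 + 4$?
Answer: $357 + \frac{i \sqrt{134}}{3} \approx 357.0 + 3.8586 i$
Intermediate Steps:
$I = 18$
$k{\left(v \right)} = \frac{1}{9}$ ($k{\left(v \right)} = \frac{2}{18} = 2 \cdot \frac{1}{18} = \frac{1}{9}$)
$l = \frac{i \sqrt{134}}{3}$ ($l = \sqrt{-15 + \frac{1}{9}} = \sqrt{- \frac{134}{9}} = \frac{i \sqrt{134}}{3} \approx 3.8586 i$)
$\left(2490 + l\right) - 2133 = \left(2490 + \frac{i \sqrt{134}}{3}\right) - 2133 = 357 + \frac{i \sqrt{134}}{3}$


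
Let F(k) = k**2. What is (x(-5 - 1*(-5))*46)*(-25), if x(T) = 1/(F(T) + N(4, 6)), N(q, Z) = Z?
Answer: -575/3 ≈ -191.67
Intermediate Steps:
x(T) = 1/(6 + T**2) (x(T) = 1/(T**2 + 6) = 1/(6 + T**2))
(x(-5 - 1*(-5))*46)*(-25) = (46/(6 + (-5 - 1*(-5))**2))*(-25) = (46/(6 + (-5 + 5)**2))*(-25) = (46/(6 + 0**2))*(-25) = (46/(6 + 0))*(-25) = (46/6)*(-25) = ((1/6)*46)*(-25) = (23/3)*(-25) = -575/3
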